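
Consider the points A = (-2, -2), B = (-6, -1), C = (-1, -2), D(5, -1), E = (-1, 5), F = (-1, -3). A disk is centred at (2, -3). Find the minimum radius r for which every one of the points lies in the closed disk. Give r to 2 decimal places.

The required radius is the distance from (2, -3) to the farthest point.
Squared distances: 17, 68, 10, 13, 73, 9.
Maximum is 73, attained at E.
r = √73 ≈ 8.54.

8.54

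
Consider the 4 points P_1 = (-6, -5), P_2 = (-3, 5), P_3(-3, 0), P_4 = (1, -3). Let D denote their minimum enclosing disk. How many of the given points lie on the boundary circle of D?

3

The minimum enclosing circle of a finite set is fixed by two of the points (as a diameter) or three (as a circumcircle).
The minimum enclosing circle is determined by three boundary points: P_1, P_2, P_4.
Their circumcentre is (-3.5625, -0.28125) with r² = 28.2080078125.
The farthest remaining point P_3 is at distance² 0.3955078125 ≤ 28.2080078125.
The points at distance exactly r from the centre are P_1, P_2, P_4 — 3 points.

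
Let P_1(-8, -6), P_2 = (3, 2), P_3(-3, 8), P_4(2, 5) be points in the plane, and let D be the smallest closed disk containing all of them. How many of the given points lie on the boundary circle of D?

3

The minimum enclosing circle is determined by three boundary points: P_1, P_3, P_4.
Their circumcentre is (-4.1, 0.5) with r² = 57.46.
The farthest remaining point P_2 is at distance² 52.66 ≤ 57.46.
The points at distance exactly r from the centre are P_1, P_3, P_4 — 3 points.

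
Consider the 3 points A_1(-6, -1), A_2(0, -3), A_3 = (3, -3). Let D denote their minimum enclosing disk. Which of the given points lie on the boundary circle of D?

A_1, A_3

Side lengths²: A_1A_2² = 40, A_1A_3² = 85, A_2A_3² = 9.
Since A_1A_3² = 85 ≥ 40 + 9 = 49, the angle opposite A_1A_3 is not acute, so the smallest enclosing circle has A_1A_3 as diameter.
Centre = midpoint of A_1A_3 = (-1.5, -2), r² = 85/4 = 21.25.
The points at distance exactly r from the centre are A_1, A_3 — 2 points.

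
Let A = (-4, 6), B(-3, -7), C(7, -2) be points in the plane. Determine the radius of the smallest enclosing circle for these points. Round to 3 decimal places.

7.343

Side lengths²: AB² = 170, AC² = 185, BC² = 125.
Since AC² = 185 < 170 + 125 = 295, the triangle is acute, so the smallest enclosing circle is the circumcircle.
Circumcentre = (-7/54, -13/54), r² = 78625/1458.
r = √(78625/1458) ≈ 7.343.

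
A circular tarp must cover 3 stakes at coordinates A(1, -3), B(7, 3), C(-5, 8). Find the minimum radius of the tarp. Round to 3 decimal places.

6.775

Side lengths²: AB² = 72, AC² = 157, BC² = 169.
Since BC² = 169 < 157 + 72 = 229, the triangle is acute, so the smallest enclosing circle is the circumcircle.
Circumcentre = (9/34, 127/34), r² = 26533/578.
r = √(26533/578) ≈ 6.775.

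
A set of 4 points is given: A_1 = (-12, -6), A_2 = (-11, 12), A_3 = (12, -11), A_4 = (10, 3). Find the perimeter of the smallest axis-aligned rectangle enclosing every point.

Width = max x − min x = 12 − (-12) = 24.
Height = max y − min y = 12 − (-11) = 23.
Perimeter = 2(24 + 23) = 94.

94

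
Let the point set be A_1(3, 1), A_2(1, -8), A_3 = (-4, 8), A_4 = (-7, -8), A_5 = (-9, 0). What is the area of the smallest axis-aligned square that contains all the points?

256

The bounding box has width 12 and height 16.
An axis-aligned square enclosing the set must have side ≥ max(width, height).
So the minimum side is max(12, 16) = 16.
Area = 16² = 256.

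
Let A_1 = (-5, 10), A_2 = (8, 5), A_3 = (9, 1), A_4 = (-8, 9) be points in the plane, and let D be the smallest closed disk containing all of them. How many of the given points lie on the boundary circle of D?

2

A smallest enclosing disk is always determined by at most three of the input points on its boundary.
The farthest pair is A_3–A_4 with squared distance 353. The circle on this segment as diameter has centre (0.5, 5) and r² = 353/4 = 88.25.
Check A_1: distance² to centre = 55.25 ≤ 88.25, so it lies inside.
All remaining points lie in this disk, and no smaller disk contains both endpoints, so this is the minimum enclosing circle.
The points at distance exactly r from the centre are A_3, A_4 — 2 points.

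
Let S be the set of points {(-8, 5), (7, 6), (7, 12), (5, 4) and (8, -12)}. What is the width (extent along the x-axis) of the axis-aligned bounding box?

16

max x = 8, min x = -8, so width = 16.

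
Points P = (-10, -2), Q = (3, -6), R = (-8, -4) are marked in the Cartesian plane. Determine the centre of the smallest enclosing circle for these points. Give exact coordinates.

Side lengths²: PQ² = 185, PR² = 8, QR² = 125.
Since PQ² = 185 ≥ 125 + 8 = 133, the angle opposite PQ is not acute, so the smallest enclosing circle has PQ as diameter.
Centre = midpoint of PQ = (-3.5, -4), r² = 185/4 = 46.25.
Centre = (-3.5, -4).

(-3.5, -4)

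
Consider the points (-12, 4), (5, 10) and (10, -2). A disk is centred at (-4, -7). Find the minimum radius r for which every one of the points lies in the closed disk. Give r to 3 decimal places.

19.235

The required radius is the distance from (-4, -7) to the farthest point.
Squared distances: 185, 370, 221.
Maximum is 370, attained at (5, 10).
r = √370 ≈ 19.235.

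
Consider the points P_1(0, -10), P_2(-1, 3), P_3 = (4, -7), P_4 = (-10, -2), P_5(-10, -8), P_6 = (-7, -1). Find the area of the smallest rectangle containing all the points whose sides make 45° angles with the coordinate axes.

190

In coordinates u = x + y, v = x − y the rectangle is axis-aligned; the map (x,y)→(u,v) scales areas by 2.
u-values: -10, 2, -3, -12, -18, -8; range = 2 − (-18) = 20.
v-values: 10, -4, 11, -8, -2, -6; range = 11 − (-8) = 19.
Area = (20 × 19) / 2 = 190.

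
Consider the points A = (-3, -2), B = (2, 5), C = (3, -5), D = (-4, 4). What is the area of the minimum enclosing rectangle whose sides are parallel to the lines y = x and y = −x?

In coordinates u = x + y, v = x − y the rectangle is axis-aligned; the map (x,y)→(u,v) scales areas by 2.
u-values: -5, 7, -2, 0; range = 7 − (-5) = 12.
v-values: -1, -3, 8, -8; range = 8 − (-8) = 16.
Area = (12 × 16) / 2 = 96.

96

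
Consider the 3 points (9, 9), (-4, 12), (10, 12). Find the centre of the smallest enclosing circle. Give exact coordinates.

Call the three points A, B, C in the order given.
Side lengths²: AB² = 178, AC² = 10, BC² = 196.
Since BC² = 196 ≥ 178 + 10 = 188, the angle opposite BC is not acute, so the smallest enclosing circle has BC as diameter.
Centre = midpoint of BC = (3, 12), r² = 196/4 = 49.
Centre = (3, 12).

(3, 12)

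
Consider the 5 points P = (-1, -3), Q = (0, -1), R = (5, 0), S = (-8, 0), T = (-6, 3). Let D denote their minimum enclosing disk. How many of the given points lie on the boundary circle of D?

The minimum enclosing circle of a finite set is fixed by two of the points (as a diameter) or three (as a circumcircle).
The farthest pair is R–S with squared distance 169. The circle on this segment as diameter has centre (-1.5, 0) and r² = 169/4 = 42.25.
Check P: distance² to centre = 9.25 ≤ 42.25, so it lies inside.
All remaining points lie in this disk, and no smaller disk contains both endpoints, so this is the minimum enclosing circle.
The points at distance exactly r from the centre are R, S — 2 points.

2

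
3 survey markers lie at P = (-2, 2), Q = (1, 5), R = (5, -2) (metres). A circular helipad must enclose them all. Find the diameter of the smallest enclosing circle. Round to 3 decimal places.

Side lengths²: PQ² = 18, PR² = 65, QR² = 65.
Since QR² = 65 < 65 + 18 = 83, the triangle is acute, so the smallest enclosing circle is the circumcircle.
Circumcentre = (45/22, 21/22), r² = 4225/242.
Diameter = 2r = 2√(4225/242) ≈ 8.357.

8.357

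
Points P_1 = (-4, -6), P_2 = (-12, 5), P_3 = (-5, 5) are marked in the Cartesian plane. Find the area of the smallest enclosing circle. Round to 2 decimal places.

145.30

Side lengths²: P_1P_2² = 185, P_1P_3² = 122, P_2P_3² = 49.
Since P_1P_2² = 185 ≥ 122 + 49 = 171, the angle opposite P_1P_2 is not acute, so the smallest enclosing circle has P_1P_2 as diameter.
Centre = midpoint of P_1P_2 = (-8, -0.5), r² = 185/4 = 46.25.
Area = π·r² = π·46.25 ≈ 145.30.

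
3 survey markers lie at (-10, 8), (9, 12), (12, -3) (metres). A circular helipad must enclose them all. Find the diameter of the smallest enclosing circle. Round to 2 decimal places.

24.60

Call the three points A, B, C in the order given.
Side lengths²: AB² = 377, AC² = 605, BC² = 234.
Since AC² = 605 < 377 + 234 = 611, the triangle is acute, so the smallest enclosing circle is the circumcircle.
Circumcentre = (19/18, 47/18), r² = 24505/162.
Diameter = 2r = 2√(24505/162) ≈ 24.60.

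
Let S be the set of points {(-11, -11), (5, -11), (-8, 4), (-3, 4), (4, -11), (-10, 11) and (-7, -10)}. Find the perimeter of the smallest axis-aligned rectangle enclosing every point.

76

Width = max x − min x = 5 − (-11) = 16.
Height = max y − min y = 11 − (-11) = 22.
Perimeter = 2(16 + 22) = 76.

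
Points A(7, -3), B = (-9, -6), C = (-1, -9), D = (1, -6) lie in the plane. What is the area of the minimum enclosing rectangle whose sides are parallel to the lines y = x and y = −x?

In coordinates u = x + y, v = x − y the rectangle is axis-aligned; the map (x,y)→(u,v) scales areas by 2.
u-values: 4, -15, -10, -5; range = 4 − (-15) = 19.
v-values: 10, -3, 8, 7; range = 10 − (-3) = 13.
Area = (19 × 13) / 2 = 123.5.

123.5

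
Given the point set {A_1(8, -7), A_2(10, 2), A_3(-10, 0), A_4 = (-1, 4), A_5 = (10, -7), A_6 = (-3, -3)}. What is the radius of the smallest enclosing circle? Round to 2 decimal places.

By Welzl's lemma the MEC is supported by two points (diametrically opposite) or three points (on a circumcircle).
The minimum enclosing circle is determined by three boundary points: A_2, A_3, A_5.
Their circumcentre is (0.35, -2.5) with r² = 113.3725.
The farthest remaining point A_1 is at distance² 78.7725 ≤ 113.3725.
r = √(113.3725) ≈ 10.65.

10.65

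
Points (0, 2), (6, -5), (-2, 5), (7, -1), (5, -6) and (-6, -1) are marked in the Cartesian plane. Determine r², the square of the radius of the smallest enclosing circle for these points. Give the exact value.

5330/121

A smallest enclosing disk is always determined by at most three of the input points on its boundary.
The minimum enclosing circle is determined by three boundary points: (6, -5), (-2, 5), (-6, -1).
Their circumcentre is (7/11, -12/11) with r² = 5330/121.
The farthest remaining point (5, -6) is at distance² 5220/121 ≤ 5330/121.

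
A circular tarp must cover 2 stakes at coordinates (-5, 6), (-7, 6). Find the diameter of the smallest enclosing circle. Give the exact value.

2

The smallest circle enclosing two points has them as diameter endpoints.
Centre = midpoint = (-6, 6); r² = |(-5, 6)−(-7, 6)|²/4 = 4/4 = 1.
Diameter = 2r = 2√1 = 2.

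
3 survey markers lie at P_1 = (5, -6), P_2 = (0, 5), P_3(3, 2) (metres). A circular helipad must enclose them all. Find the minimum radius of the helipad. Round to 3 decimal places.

6.042

Side lengths²: P_1P_2² = 146, P_1P_3² = 68, P_2P_3² = 18.
Since P_1P_2² = 146 ≥ 68 + 18 = 86, the angle opposite P_1P_2 is not acute, so the smallest enclosing circle has P_1P_2 as diameter.
Centre = midpoint of P_1P_2 = (2.5, -0.5), r² = 146/4 = 36.5.
r = √(36.5) ≈ 6.042.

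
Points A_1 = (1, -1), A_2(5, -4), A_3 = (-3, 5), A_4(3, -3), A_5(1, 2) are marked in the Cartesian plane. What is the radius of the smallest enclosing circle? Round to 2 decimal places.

By Welzl's lemma the MEC is supported by two points (diametrically opposite) or three points (on a circumcircle).
The farthest pair is A_2–A_3 with squared distance 145. The circle on this segment as diameter has centre (1, 0.5) and r² = 145/4 = 36.25.
Check A_1: distance² to centre = 2.25 ≤ 36.25, so it lies inside.
All remaining points lie in this disk, and no smaller disk contains both endpoints, so this is the minimum enclosing circle.
r = √(36.25) ≈ 6.02.

6.02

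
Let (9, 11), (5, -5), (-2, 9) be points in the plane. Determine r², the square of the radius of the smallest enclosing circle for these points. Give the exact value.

10625/144

Call the three points A, B, C in the order given.
Side lengths²: AB² = 272, AC² = 125, BC² = 245.
Since AB² = 272 < 245 + 125 = 370, the triangle is acute, so the smallest enclosing circle is the circumcircle.
Circumcentre = (14/3, 43/12), r² = 10625/144.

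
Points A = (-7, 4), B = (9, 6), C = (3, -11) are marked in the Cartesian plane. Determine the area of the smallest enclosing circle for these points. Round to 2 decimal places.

Side lengths²: AB² = 260, AC² = 325, BC² = 325.
Since BC² = 325 < 325 + 260 = 585, the triangle is acute, so the smallest enclosing circle is the circumcircle.
Circumcentre = (1.75, -1), r² = 101.5625.
Area = π·r² = π·101.5625 ≈ 319.07.

319.07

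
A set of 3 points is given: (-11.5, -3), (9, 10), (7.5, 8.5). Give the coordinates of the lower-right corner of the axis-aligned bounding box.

x-range [-11.5, 9], y-range [-3, 10].
The lower-right corner is (9, -3).

(9, -3)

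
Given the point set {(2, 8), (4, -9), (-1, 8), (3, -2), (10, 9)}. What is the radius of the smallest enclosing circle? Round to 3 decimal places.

9.671

The minimum enclosing circle of a finite set is fixed by two of the points (as a diameter) or three (as a circumcircle).
The minimum enclosing circle is determined by three boundary points: (4, -9), (-1, 8), (10, 9).
Their circumcentre is (5.21875, 0.59375) with r² = 93.525390625.
The farthest remaining point (2, 8) is at distance² 65.212890625 ≤ 93.525390625.
r = √(93.525390625) ≈ 9.671.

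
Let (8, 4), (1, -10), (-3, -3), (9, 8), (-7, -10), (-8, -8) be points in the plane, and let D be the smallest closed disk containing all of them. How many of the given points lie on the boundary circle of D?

2

The minimum enclosing circle of a finite set is fixed by two of the points (as a diameter) or three (as a circumcircle).
The farthest pair is (9, 8)–(-7, -10) with squared distance 580. The circle on this segment as diameter has centre (1, -1) and r² = 580/4 = 145.
Check (8, 4): distance² to centre = 74 ≤ 145, so it lies inside.
All remaining points lie in this disk, and no smaller disk contains both endpoints, so this is the minimum enclosing circle.
The points at distance exactly r from the centre are (9, 8), (-7, -10) — 2 points.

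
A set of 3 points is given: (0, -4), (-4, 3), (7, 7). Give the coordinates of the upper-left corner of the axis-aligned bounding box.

x-range [-4, 7], y-range [-4, 7].
The upper-left corner is (-4, 7).

(-4, 7)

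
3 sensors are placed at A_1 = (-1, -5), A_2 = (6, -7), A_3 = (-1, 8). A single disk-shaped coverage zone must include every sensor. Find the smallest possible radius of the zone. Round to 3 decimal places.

8.276

Side lengths²: A_1A_2² = 53, A_1A_3² = 169, A_2A_3² = 274.
Since A_2A_3² = 274 ≥ 169 + 53 = 222, the angle opposite A_2A_3 is not acute, so the smallest enclosing circle has A_2A_3 as diameter.
Centre = midpoint of A_2A_3 = (2.5, 0.5), r² = 274/4 = 68.5.
r = √(68.5) ≈ 8.276.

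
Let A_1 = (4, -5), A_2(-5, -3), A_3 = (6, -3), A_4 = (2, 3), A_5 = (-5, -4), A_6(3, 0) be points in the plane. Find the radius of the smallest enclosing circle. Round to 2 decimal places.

The minimum enclosing circle of a finite set is fixed by two of the points (as a diameter) or three (as a circumcircle).
The minimum enclosing circle is determined by three boundary points: A_3, A_4, A_5.
Their circumcentre is (0.4, -2.4) with r² = 31.72.
The farthest remaining point A_2 is at distance² 29.52 ≤ 31.72.
r = √(31.72) ≈ 5.63.

5.63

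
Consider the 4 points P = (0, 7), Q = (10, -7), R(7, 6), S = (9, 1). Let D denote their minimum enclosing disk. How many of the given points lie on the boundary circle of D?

By Welzl's lemma the MEC is supported by two points (diametrically opposite) or three points (on a circumcircle).
The farthest pair is P–Q with squared distance 296. The circle on this segment as diameter has centre (5, 0) and r² = 296/4 = 74.
Check R: distance² to centre = 40 ≤ 74, so it lies inside.
All remaining points lie in this disk, and no smaller disk contains both endpoints, so this is the minimum enclosing circle.
The points at distance exactly r from the centre are P, Q — 2 points.

2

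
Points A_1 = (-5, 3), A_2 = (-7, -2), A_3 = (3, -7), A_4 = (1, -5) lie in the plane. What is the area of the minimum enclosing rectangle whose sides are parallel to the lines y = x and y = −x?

In coordinates u = x + y, v = x − y the rectangle is axis-aligned; the map (x,y)→(u,v) scales areas by 2.
u-values: -2, -9, -4, -4; range = -2 − (-9) = 7.
v-values: -8, -5, 10, 6; range = 10 − (-8) = 18.
Area = (7 × 18) / 2 = 63.

63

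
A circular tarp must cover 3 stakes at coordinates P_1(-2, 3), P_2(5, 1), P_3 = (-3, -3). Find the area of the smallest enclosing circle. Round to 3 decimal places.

63.643

Side lengths²: P_1P_2² = 53, P_1P_3² = 37, P_2P_3² = 80.
Since P_2P_3² = 80 < 53 + 37 = 90, the triangle is acute, so the smallest enclosing circle is the circumcircle.
Circumcentre = (17/22, -6/11), r² = 9805/484.
Area = π·r² = π·9805/484 ≈ 63.643.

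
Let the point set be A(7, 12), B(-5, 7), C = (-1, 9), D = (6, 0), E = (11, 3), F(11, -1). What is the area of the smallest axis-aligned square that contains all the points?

The bounding box has width 16 and height 13.
An axis-aligned square enclosing the set must have side ≥ max(width, height).
So the minimum side is max(16, 13) = 16.
Area = 16² = 256.

256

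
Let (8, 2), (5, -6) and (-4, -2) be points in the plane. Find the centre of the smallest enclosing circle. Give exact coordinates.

Call the three points A, B, C in the order given.
Side lengths²: AB² = 73, AC² = 160, BC² = 97.
Since AC² = 160 < 97 + 73 = 170, the triangle is acute, so the smallest enclosing circle is the circumcircle.
Circumcentre = (89/42, -5/14), r² = 35405/882.
Centre = (89/42, -5/14).

(89/42, -5/14)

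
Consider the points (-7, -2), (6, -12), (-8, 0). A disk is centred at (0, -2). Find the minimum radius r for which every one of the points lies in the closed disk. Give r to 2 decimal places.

11.66

The required radius is the distance from (0, -2) to the farthest point.
Squared distances: 49, 136, 68.
Maximum is 136, attained at (6, -12).
r = √136 ≈ 11.66.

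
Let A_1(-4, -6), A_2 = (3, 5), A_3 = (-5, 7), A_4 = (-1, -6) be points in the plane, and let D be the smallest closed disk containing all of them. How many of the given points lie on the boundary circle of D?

3

A smallest enclosing disk is always determined by at most three of the input points on its boundary.
The minimum enclosing circle is determined by three boundary points: A_1, A_2, A_3.
Their circumcentre is (-7/3, 2/3) with r² = 425/9.
The farthest remaining point A_4 is at distance² 416/9 ≤ 425/9.
The points at distance exactly r from the centre are A_1, A_2, A_3 — 3 points.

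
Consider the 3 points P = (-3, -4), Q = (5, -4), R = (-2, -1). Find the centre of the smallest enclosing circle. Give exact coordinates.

(1, -11/3)

Side lengths²: PQ² = 64, PR² = 10, QR² = 58.
Since PQ² = 64 < 58 + 10 = 68, the triangle is acute, so the smallest enclosing circle is the circumcircle.
Circumcentre = (1, -11/3), r² = 145/9.
Centre = (1, -11/3).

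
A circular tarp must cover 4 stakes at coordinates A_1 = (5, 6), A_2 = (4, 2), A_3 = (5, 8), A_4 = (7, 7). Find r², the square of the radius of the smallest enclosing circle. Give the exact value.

3145/338

A smallest enclosing disk is always determined by at most three of the input points on its boundary.
The minimum enclosing circle is determined by three boundary points: A_2, A_3, A_4.
Their circumcentre is (123/26, 129/26) with r² = 3145/338.
The farthest remaining point A_1 is at distance² 389/338 ≤ 3145/338.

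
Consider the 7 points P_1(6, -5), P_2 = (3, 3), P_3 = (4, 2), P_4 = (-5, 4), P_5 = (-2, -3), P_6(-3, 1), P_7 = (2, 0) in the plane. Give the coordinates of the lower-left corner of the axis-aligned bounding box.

x-range [-5, 6], y-range [-5, 4].
The lower-left corner is (-5, -5).

(-5, -5)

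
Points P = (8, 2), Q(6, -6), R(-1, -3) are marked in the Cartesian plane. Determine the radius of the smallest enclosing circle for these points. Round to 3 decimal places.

5.214

Side lengths²: PQ² = 68, PR² = 106, QR² = 58.
Since PR² = 106 < 68 + 58 = 126, the triangle is acute, so the smallest enclosing circle is the circumcircle.
Circumcentre = (121/31, -38/31), r² = 26129/961.
r = √(26129/961) ≈ 5.214.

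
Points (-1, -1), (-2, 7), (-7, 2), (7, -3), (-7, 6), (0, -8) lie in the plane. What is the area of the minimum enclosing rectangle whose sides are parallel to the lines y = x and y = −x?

149.5

In coordinates u = x + y, v = x − y the rectangle is axis-aligned; the map (x,y)→(u,v) scales areas by 2.
u-values: -2, 5, -5, 4, -1, -8; range = 5 − (-8) = 13.
v-values: 0, -9, -9, 10, -13, 8; range = 10 − (-13) = 23.
Area = (13 × 23) / 2 = 149.5.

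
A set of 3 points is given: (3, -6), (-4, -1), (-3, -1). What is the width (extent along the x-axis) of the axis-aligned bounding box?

max x = 3, min x = -4, so width = 7.

7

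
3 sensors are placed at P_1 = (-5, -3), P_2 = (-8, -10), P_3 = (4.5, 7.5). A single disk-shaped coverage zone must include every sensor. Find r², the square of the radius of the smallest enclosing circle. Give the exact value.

115.625

Side lengths²: P_1P_2² = 58, P_1P_3² = 200.5, P_2P_3² = 462.5.
Since P_2P_3² = 462.5 ≥ 200.5 + 58 = 258.5, the angle opposite P_2P_3 is not acute, so the smallest enclosing circle has P_2P_3 as diameter.
Centre = midpoint of P_2P_3 = (-1.75, -1.25), r² = 462.5/4 = 115.625.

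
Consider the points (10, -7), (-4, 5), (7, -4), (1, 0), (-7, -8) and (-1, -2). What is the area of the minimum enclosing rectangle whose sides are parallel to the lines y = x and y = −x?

In coordinates u = x + y, v = x − y the rectangle is axis-aligned; the map (x,y)→(u,v) scales areas by 2.
u-values: 3, 1, 3, 1, -15, -3; range = 3 − (-15) = 18.
v-values: 17, -9, 11, 1, 1, 1; range = 17 − (-9) = 26.
Area = (18 × 26) / 2 = 234.

234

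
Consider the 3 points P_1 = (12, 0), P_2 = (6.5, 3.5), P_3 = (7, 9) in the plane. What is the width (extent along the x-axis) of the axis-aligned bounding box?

max x = 12, min x = 6.5, so width = 5.5.

5.5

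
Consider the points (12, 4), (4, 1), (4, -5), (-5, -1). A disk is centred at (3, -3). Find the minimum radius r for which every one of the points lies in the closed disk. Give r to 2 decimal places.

11.40

The required radius is the distance from (3, -3) to the farthest point.
Squared distances: 130, 17, 5, 68.
Maximum is 130, attained at (12, 4).
r = √130 ≈ 11.40.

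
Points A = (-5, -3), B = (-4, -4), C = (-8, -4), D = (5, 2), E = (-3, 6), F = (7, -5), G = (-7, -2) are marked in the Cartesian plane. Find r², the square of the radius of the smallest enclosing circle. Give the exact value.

The minimum enclosing circle is determined by three boundary points: C, E, F.
Their circumcentre is (-19/62, -99/62) with r² = 124865/1922.
The farthest remaining point G is at distance² 86425/1922 ≤ 124865/1922.

124865/1922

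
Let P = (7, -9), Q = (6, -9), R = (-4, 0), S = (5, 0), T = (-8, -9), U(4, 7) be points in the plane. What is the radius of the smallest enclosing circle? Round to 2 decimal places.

A smallest enclosing disk is always determined by at most three of the input points on its boundary.
The minimum enclosing circle is determined by three boundary points: P, T, U.
Their circumcentre is (-0.5, -2.125) with r² = 103.515625.
The farthest remaining point Q is at distance² 89.515625 ≤ 103.515625.
r = √(103.515625) ≈ 10.17.

10.17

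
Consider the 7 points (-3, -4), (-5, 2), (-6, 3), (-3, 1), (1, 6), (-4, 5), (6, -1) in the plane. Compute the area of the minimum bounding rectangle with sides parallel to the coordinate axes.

x ranges over [-6, 6], width 12.
y ranges over [-4, 6], height 10.
Area = 12 × 10 = 120.

120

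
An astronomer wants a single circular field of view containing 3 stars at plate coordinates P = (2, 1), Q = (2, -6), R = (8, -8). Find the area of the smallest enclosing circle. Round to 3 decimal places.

Side lengths²: PQ² = 49, PR² = 117, QR² = 40.
Since PR² = 117 ≥ 49 + 40 = 89, the angle opposite PR is not acute, so the smallest enclosing circle has PR as diameter.
Centre = midpoint of PR = (5, -3.5), r² = 117/4 = 29.25.
Area = π·r² = π·29.25 ≈ 91.892.

91.892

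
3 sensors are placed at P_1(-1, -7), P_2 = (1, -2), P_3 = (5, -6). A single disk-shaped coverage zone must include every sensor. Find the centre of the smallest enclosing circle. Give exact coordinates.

(25/14, -73/14)

Side lengths²: P_1P_2² = 29, P_1P_3² = 37, P_2P_3² = 32.
Since P_1P_3² = 37 < 32 + 29 = 61, the triangle is acute, so the smallest enclosing circle is the circumcircle.
Circumcentre = (25/14, -73/14), r² = 1073/98.
Centre = (25/14, -73/14).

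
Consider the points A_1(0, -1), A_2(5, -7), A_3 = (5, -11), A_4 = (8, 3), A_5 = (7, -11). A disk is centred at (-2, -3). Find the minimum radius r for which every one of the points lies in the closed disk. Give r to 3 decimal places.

12.042

The required radius is the distance from (-2, -3) to the farthest point.
Squared distances: 8, 65, 113, 136, 145.
Maximum is 145, attained at A_5.
r = √145 ≈ 12.042.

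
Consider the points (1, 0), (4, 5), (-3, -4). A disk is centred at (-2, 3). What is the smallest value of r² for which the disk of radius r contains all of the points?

The required radius is the distance from (-2, 3) to the farthest point.
Squared distances: 18, 40, 50.
Maximum is 50, attained at (-3, -4).

50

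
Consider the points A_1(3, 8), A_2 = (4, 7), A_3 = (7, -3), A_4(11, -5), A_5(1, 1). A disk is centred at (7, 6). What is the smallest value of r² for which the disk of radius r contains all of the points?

137

The required radius is the distance from (7, 6) to the farthest point.
Squared distances: 20, 10, 81, 137, 61.
Maximum is 137, attained at A_4.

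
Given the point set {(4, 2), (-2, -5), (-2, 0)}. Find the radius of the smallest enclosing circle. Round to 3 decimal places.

Call the three points A, B, C in the order given.
Side lengths²: AB² = 85, AC² = 40, BC² = 25.
Since AB² = 85 ≥ 40 + 25 = 65, the angle opposite AB is not acute, so the smallest enclosing circle has AB as diameter.
Centre = midpoint of AB = (1, -1.5), r² = 85/4 = 21.25.
r = √(21.25) ≈ 4.610.

4.610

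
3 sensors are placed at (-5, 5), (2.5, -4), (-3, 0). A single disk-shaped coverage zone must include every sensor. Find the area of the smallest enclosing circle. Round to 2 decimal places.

107.80

Call the three points A, B, C in the order given.
Side lengths²: AB² = 137.25, AC² = 29, BC² = 46.25.
Since AB² = 137.25 ≥ 46.25 + 29 = 75.25, the angle opposite AB is not acute, so the smallest enclosing circle has AB as diameter.
Centre = midpoint of AB = (-1.25, 0.5), r² = 137.25/4 = 34.3125.
Area = π·r² = π·34.3125 ≈ 107.80.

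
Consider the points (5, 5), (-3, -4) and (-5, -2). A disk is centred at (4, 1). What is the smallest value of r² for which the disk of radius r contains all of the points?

The required radius is the distance from (4, 1) to the farthest point.
Squared distances: 17, 74, 90.
Maximum is 90, attained at (-5, -2).

90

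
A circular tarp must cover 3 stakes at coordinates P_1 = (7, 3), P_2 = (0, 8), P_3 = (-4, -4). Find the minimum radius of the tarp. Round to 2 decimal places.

Side lengths²: P_1P_2² = 74, P_1P_3² = 170, P_2P_3² = 160.
Since P_1P_3² = 170 < 160 + 74 = 234, the triangle is acute, so the smallest enclosing circle is the circumcircle.
Circumcentre = (11/26, 31/26), r² = 15725/338.
r = √(15725/338) ≈ 6.82.

6.82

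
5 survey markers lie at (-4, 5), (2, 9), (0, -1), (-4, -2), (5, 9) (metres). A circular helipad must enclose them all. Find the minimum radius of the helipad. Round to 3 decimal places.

The minimum enclosing circle of a finite set is fixed by two of the points (as a diameter) or three (as a circumcircle).
The farthest pair is (-4, -2)–(5, 9) with squared distance 202. The circle on this segment as diameter has centre (0.5, 3.5) and r² = 202/4 = 50.5.
Check (-4, 5): distance² to centre = 22.5 ≤ 50.5, so it lies inside.
All remaining points lie in this disk, and no smaller disk contains both endpoints, so this is the minimum enclosing circle.
r = √(50.5) ≈ 7.106.

7.106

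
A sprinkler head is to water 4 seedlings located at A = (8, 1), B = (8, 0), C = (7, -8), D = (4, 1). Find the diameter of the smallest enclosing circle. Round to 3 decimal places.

9.545

By Welzl's lemma the MEC is supported by two points (diametrically opposite) or three points (on a circumcircle).
The minimum enclosing circle is determined by three boundary points: A, C, D.
Their circumcentre is (6, -10/3) with r² = 205/9.
The farthest remaining point B is at distance² 136/9 ≤ 205/9.
Diameter = 2r = 2√(205/9) ≈ 9.545.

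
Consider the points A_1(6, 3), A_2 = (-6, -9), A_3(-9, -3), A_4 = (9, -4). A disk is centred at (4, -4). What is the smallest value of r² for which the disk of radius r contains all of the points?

The required radius is the distance from (4, -4) to the farthest point.
Squared distances: 53, 125, 170, 25.
Maximum is 170, attained at A_3.

170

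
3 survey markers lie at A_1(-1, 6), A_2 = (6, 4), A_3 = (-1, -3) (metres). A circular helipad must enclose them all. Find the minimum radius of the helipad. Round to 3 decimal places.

5.148

Side lengths²: A_1A_2² = 53, A_1A_3² = 81, A_2A_3² = 98.
Since A_2A_3² = 98 < 81 + 53 = 134, the triangle is acute, so the smallest enclosing circle is the circumcircle.
Circumcentre = (1.5, 1.5), r² = 26.5.
r = √(26.5) ≈ 5.148.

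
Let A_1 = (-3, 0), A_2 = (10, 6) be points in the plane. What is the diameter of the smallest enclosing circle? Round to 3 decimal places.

14.318

The smallest circle enclosing two points has them as diameter endpoints.
Centre = midpoint = (3.5, 3); r² = |A_1A_2|²/4 = 205/4 = 51.25.
Diameter = 2r = 2√(51.25) ≈ 14.318.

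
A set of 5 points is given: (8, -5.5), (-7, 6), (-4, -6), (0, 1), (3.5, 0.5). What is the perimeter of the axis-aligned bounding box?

54

Width = max x − min x = 8 − (-7) = 15.
Height = max y − min y = 6 − (-6) = 12.
Perimeter = 2(15 + 12) = 54.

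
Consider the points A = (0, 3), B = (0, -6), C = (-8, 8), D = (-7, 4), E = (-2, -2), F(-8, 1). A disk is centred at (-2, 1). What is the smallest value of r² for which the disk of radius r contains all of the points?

85

The required radius is the distance from (-2, 1) to the farthest point.
Squared distances: 8, 53, 85, 34, 9, 36.
Maximum is 85, attained at C.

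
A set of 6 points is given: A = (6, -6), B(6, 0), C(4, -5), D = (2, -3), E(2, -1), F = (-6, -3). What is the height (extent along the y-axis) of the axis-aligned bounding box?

max y = 0, min y = -6, so height = 6.

6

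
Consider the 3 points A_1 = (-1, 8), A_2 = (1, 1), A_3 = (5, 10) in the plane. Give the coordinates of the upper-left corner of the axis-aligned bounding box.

x-range [-1, 5], y-range [1, 10].
The upper-left corner is (-1, 10).

(-1, 10)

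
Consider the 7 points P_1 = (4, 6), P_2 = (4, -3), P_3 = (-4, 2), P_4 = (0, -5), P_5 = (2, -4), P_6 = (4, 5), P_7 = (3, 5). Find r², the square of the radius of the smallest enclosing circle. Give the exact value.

By Welzl's lemma the MEC is supported by two points (diametrically opposite) or three points (on a circumcircle).
The minimum enclosing circle is determined by three boundary points: P_1, P_3, P_4.
Their circumcentre is (61/36, 11/18) with r² = 44525/1296.
The farthest remaining point P_6 is at distance² 31853/1296 ≤ 44525/1296.

44525/1296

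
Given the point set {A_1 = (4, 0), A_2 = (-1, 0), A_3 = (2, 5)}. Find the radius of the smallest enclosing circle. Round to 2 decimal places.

Side lengths²: A_1A_2² = 25, A_1A_3² = 29, A_2A_3² = 34.
Since A_2A_3² = 34 < 29 + 25 = 54, the triangle is acute, so the smallest enclosing circle is the circumcircle.
Circumcentre = (1.5, 1.9), r² = 9.86.
r = √(9.86) ≈ 3.14.

3.14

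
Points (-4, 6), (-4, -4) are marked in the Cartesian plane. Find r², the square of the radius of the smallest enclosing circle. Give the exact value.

25

The smallest circle enclosing two points has them as diameter endpoints.
Centre = midpoint = (-4, 1); r² = |(-4, 6)−(-4, -4)|²/4 = 100/4 = 25.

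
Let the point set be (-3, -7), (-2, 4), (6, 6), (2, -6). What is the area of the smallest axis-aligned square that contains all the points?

The bounding box has width 9 and height 13.
An axis-aligned square enclosing the set must have side ≥ max(width, height).
So the minimum side is max(9, 13) = 13.
Area = 13² = 169.

169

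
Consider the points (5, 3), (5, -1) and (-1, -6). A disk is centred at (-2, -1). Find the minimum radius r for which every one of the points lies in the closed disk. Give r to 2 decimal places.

8.06

The required radius is the distance from (-2, -1) to the farthest point.
Squared distances: 65, 49, 26.
Maximum is 65, attained at (5, 3).
r = √65 ≈ 8.06.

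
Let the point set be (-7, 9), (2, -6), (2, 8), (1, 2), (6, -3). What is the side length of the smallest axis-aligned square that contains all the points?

15

The bounding box has width 13 and height 15.
An axis-aligned square enclosing the set must have side ≥ max(width, height).
So the minimum side is max(13, 15) = 15.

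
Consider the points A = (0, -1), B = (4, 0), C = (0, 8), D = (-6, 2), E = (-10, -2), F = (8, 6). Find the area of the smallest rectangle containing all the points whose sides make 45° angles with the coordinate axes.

156

In coordinates u = x + y, v = x − y the rectangle is axis-aligned; the map (x,y)→(u,v) scales areas by 2.
u-values: -1, 4, 8, -4, -12, 14; range = 14 − (-12) = 26.
v-values: 1, 4, -8, -8, -8, 2; range = 4 − (-8) = 12.
Area = (26 × 12) / 2 = 156.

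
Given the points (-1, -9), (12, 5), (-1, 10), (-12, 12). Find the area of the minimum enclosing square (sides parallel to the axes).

The bounding box has width 24 and height 21.
An axis-aligned square enclosing the set must have side ≥ max(width, height).
So the minimum side is max(24, 21) = 24.
Area = 24² = 576.

576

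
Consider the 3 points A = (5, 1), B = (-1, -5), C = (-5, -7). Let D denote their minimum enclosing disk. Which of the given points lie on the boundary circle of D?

A, C

Side lengths²: AB² = 72, AC² = 164, BC² = 20.
Since AC² = 164 ≥ 72 + 20 = 92, the angle opposite AC is not acute, so the smallest enclosing circle has AC as diameter.
Centre = midpoint of AC = (0, -3), r² = 164/4 = 41.
The points at distance exactly r from the centre are A, C — 2 points.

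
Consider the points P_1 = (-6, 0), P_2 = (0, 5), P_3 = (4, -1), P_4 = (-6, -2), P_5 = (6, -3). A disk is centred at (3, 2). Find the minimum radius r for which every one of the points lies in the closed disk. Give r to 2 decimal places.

9.85

The required radius is the distance from (3, 2) to the farthest point.
Squared distances: 85, 18, 10, 97, 34.
Maximum is 97, attained at P_4.
r = √97 ≈ 9.85.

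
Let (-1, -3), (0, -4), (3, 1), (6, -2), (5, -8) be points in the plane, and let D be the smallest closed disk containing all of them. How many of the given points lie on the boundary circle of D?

A smallest enclosing disk is always determined by at most three of the input points on its boundary.
The minimum enclosing circle is determined by three boundary points: (-1, -3), (3, 1), (5, -8).
Their circumcentre is (79/22, -79/22) with r² = 5185/242.
The farthest remaining point (0, -4) is at distance² 3161/242 ≤ 5185/242.
The points at distance exactly r from the centre are (-1, -3), (3, 1), (5, -8) — 3 points.

3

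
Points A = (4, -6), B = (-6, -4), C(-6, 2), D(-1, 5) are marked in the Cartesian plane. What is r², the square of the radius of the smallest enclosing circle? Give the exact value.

50881/1225

The minimum enclosing circle is determined by three boundary points: A, C, D.
Their circumcentre is (-19/35, -10/7) with r² = 50881/1225.
The farthest remaining point B is at distance² 44581/1225 ≤ 50881/1225.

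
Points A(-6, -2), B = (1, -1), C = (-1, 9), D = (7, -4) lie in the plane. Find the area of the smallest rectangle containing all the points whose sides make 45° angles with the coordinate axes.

168

In coordinates u = x + y, v = x − y the rectangle is axis-aligned; the map (x,y)→(u,v) scales areas by 2.
u-values: -8, 0, 8, 3; range = 8 − (-8) = 16.
v-values: -4, 2, -10, 11; range = 11 − (-10) = 21.
Area = (16 × 21) / 2 = 168.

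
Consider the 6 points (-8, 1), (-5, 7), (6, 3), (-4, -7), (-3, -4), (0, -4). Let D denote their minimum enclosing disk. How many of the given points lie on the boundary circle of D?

3

By Welzl's lemma the MEC is supported by two points (diametrically opposite) or three points (on a circumcircle).
The minimum enclosing circle is determined by three boundary points: (-5, 7), (6, 3), (-4, -7).
Their circumcentre is (-37/30, 7/30) with r² = 26989/450.
The farthest remaining point (-8, 1) is at distance² 20869/450 ≤ 26989/450.
The points at distance exactly r from the centre are (-5, 7), (6, 3), (-4, -7) — 3 points.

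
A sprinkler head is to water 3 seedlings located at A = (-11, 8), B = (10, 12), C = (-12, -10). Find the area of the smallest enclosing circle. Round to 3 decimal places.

760.265

Side lengths²: AB² = 457, AC² = 325, BC² = 968.
Since BC² = 968 ≥ 457 + 325 = 782, the angle opposite BC is not acute, so the smallest enclosing circle has BC as diameter.
Centre = midpoint of BC = (-1, 1), r² = 968/4 = 242.
Area = π·r² = π·242 ≈ 760.265.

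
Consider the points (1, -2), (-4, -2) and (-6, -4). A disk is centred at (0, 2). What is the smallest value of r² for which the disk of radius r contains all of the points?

72

The required radius is the distance from (0, 2) to the farthest point.
Squared distances: 17, 32, 72.
Maximum is 72, attained at (-6, -4).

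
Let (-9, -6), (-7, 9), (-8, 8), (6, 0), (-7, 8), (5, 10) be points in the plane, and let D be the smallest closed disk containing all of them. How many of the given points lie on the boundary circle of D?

2

The farthest pair is (-9, -6)–(5, 10) with squared distance 452. The circle on this segment as diameter has centre (-2, 2) and r² = 452/4 = 113.
Check (-7, 9): distance² to centre = 74 ≤ 113, so it lies inside.
All remaining points lie in this disk, and no smaller disk contains both endpoints, so this is the minimum enclosing circle.
The points at distance exactly r from the centre are (-9, -6), (5, 10) — 2 points.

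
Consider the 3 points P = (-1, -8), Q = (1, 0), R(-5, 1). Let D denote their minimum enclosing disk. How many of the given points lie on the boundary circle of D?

Side lengths²: PQ² = 68, PR² = 97, QR² = 37.
Since PR² = 97 < 68 + 37 = 105, the triangle is acute, so the smallest enclosing circle is the circumcircle.
Circumcentre = (-2.64, -3.34), r² = 24.4052.
The points at distance exactly r from the centre are P, Q, R — 3 points.

3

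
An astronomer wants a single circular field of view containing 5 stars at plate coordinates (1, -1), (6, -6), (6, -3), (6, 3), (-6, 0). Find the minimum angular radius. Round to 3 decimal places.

6.915

The minimum enclosing circle of a finite set is fixed by two of the points (as a diameter) or three (as a circumcircle).
The minimum enclosing circle is determined by three boundary points: (6, -6), (6, 3), (-6, 0).
Their circumcentre is (0.75, -1.5) with r² = 47.8125.
The farthest remaining point (6, -3) is at distance² 29.8125 ≤ 47.8125.
r = √(47.8125) ≈ 6.915.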